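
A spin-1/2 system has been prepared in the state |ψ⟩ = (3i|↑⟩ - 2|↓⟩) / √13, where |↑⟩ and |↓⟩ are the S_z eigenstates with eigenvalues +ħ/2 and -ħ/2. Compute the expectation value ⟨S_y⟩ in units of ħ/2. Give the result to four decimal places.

⟨σ_y⟩ = 2 Im(a* b)/(|a|²+|b|²) with a = 3i, b = -2.
a* b = 6i, so ⟨σ_y⟩ = 12/13.
⟨S_y⟩ = (ħ/2)·⟨σ_y⟩.

0.9231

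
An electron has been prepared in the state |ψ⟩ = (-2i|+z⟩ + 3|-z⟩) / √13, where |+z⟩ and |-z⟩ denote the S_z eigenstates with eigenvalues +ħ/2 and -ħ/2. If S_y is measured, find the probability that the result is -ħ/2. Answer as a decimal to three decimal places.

0.038

|-y⟩ = (|+z⟩ - i|-z⟩)/√2, so ⟨-y|ψ⟩ = (i) / (√2·√13).
P = |i|² / 26 = 1/26.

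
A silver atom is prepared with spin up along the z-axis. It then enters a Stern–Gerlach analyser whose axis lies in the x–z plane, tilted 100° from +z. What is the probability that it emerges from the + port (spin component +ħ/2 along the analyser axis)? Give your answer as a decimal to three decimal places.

For spin-½, the probability of finding spin-up along an axis at angle θ to the initial spin direction is cos²(θ/2); spin-down is sin²(θ/2).
θ = 100°, so P = cos²(50°) ≈ 0.413.

0.413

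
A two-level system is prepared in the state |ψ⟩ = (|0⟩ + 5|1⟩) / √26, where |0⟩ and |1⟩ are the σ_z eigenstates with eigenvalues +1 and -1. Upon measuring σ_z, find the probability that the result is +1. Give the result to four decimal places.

The +1 outcome corresponds to |0⟩. Its amplitude in |ψ⟩ is 1/√26.
P = |1|² / 26 = 1/26.

0.0385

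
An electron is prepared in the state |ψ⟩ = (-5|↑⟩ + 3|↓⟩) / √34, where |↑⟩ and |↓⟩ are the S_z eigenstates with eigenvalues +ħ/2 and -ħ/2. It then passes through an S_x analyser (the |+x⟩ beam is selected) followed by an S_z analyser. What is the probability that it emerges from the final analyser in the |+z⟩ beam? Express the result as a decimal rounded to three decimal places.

First analyser (S_x): P(|+x⟩) = |⟨+x|ψ⟩|² = 4/68.
After stage 1 the state is |+x⟩; P(|+z⟩) = |⟨+z|+x⟩|² = 1/2.
Joint probability = 4/68 × 1/2 = 0.029.

0.029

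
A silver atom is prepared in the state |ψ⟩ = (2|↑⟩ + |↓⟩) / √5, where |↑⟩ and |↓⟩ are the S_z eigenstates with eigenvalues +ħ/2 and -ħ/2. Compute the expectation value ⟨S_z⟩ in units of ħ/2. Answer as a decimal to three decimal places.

⟨σ_z⟩ = |a|² - |b|² divided by |a|²+|b|², with a, b the |↑⟩, |↓⟩ amplitudes.
= (4 - 1)/5 = 3/5.
⟨S_z⟩ = (ħ/2)·⟨σ_z⟩.

0.600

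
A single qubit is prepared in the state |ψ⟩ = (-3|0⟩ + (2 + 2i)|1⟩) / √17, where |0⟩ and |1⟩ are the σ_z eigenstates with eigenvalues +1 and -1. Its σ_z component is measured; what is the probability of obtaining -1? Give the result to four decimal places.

The -1 outcome corresponds to |1⟩. Its amplitude in |ψ⟩ is (2 + 2i)/√17.
P = |2 + 2i|² / 17 = 8/17.

0.4706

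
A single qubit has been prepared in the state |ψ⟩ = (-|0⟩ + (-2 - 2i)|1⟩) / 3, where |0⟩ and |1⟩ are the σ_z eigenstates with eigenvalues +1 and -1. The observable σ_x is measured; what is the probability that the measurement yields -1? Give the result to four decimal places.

|-x⟩ = (|0⟩ - |1⟩)/√2, so ⟨-x|ψ⟩ = (1 + 2i) / (√2·3).
P = |1 + 2i|² / 18 = 5/18.

0.2778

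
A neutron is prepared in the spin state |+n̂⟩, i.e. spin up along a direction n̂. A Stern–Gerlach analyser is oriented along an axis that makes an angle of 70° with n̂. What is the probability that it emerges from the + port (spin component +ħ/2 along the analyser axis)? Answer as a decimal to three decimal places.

For spin-½, the probability of finding spin-up along an axis at angle θ to the initial spin direction is cos²(θ/2); spin-down is sin²(θ/2).
θ = 70°, so P = cos²(35°) ≈ 0.671.

0.671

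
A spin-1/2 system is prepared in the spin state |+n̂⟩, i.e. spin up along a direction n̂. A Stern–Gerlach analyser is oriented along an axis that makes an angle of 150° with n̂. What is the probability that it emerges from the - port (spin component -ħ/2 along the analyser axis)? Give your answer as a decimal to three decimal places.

0.933

For spin-½, the probability of finding spin-up along an axis at angle θ to the initial spin direction is cos²(θ/2); spin-down is sin²(θ/2).
θ = 150°, so P = sin²(75°) ≈ 0.933.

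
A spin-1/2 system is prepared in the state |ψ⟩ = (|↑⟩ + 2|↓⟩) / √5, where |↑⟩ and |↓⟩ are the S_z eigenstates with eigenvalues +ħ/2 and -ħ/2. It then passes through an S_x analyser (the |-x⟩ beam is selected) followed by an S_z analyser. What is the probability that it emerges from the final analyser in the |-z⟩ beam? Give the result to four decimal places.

First analyser (S_x): P(|-x⟩) = |⟨-x|ψ⟩|² = 1/10.
After stage 1 the state is |-x⟩; P(|-z⟩) = |⟨-z|-x⟩|² = 1/2.
Joint probability = 1/10 × 1/2 = 0.0500.

0.0500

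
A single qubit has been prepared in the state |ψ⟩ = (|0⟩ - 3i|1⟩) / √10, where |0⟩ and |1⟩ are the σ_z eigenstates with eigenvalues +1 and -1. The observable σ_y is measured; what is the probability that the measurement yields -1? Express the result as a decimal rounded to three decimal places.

0.800

|-y⟩ = (|0⟩ - i|1⟩)/√2, so ⟨-y|ψ⟩ = (4) / (√2·√10).
P = |4|² / 20 = 16/20.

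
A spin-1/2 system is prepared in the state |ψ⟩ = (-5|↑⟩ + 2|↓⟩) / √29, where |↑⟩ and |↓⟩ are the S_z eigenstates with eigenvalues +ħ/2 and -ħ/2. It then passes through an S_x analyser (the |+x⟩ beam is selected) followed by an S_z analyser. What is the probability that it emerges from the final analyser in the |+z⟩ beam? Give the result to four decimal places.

0.0776

First analyser (S_x): P(|+x⟩) = |⟨+x|ψ⟩|² = 9/58.
After stage 1 the state is |+x⟩; P(|+z⟩) = |⟨+z|+x⟩|² = 1/2.
Joint probability = 9/58 × 1/2 = 0.0776.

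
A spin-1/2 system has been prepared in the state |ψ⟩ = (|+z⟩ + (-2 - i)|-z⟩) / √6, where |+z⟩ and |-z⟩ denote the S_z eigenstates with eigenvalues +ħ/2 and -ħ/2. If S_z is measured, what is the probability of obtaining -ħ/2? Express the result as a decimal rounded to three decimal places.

0.833

The -ħ/2 outcome corresponds to |-z⟩. Its amplitude in |ψ⟩ is (-2 - i)/√6.
P = |-2 - i|² / 6 = 5/6.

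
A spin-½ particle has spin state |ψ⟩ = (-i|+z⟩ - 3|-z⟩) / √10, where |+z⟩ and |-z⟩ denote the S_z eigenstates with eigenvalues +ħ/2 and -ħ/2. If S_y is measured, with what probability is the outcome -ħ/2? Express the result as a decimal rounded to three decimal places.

|-y⟩ = (|+z⟩ - i|-z⟩)/√2, so ⟨-y|ψ⟩ = (-4i) / (√2·√10).
P = |-4i|² / 20 = 16/20.

0.800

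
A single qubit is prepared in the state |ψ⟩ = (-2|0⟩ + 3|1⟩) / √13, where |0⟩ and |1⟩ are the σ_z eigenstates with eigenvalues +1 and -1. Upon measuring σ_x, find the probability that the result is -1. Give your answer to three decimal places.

0.962

|-x⟩ = (|0⟩ - |1⟩)/√2, so ⟨-x|ψ⟩ = (-5) / (√2·√13).
P = |-5|² / 26 = 25/26.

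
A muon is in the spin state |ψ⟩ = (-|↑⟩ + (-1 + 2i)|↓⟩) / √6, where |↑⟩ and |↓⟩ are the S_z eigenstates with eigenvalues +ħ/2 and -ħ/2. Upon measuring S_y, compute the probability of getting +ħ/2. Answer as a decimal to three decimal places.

0.167

|+y⟩ = (|↑⟩ + i|↓⟩)/√2, so ⟨+y|ψ⟩ = (1 + i) / (√2·√6).
P = |1 + i|² / 12 = 2/12.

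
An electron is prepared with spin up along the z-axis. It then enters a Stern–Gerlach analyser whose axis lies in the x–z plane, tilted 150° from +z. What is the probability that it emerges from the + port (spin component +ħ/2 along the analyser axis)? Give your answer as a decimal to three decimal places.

For spin-½, the probability of finding spin-up along an axis at angle θ to the initial spin direction is cos²(θ/2); spin-down is sin²(θ/2).
θ = 150°, so P = cos²(75°) ≈ 0.067.

0.067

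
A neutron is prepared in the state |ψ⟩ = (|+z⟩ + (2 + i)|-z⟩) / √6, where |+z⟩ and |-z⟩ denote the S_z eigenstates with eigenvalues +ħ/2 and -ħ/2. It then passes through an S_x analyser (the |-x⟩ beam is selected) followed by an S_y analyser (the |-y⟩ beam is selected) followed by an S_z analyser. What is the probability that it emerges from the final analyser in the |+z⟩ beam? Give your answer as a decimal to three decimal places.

0.042

First analyser (S_x): P(|-x⟩) = |⟨-x|ψ⟩|² = 2/12.
After stage 1 the state is |-x⟩; P(|-y⟩) = |⟨-y|-x⟩|² = 1/2.
After stage 2 the state is |-y⟩; P(|+z⟩) = |⟨+z|-y⟩|² = 1/2.
Joint probability = 2/12 × 1/2 × 1/2 = 0.042.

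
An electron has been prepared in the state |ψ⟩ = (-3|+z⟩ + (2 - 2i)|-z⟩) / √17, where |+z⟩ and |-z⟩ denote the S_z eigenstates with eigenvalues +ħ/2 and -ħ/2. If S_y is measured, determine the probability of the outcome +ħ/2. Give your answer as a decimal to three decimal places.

0.853

|+y⟩ = (|+z⟩ + i|-z⟩)/√2, so ⟨+y|ψ⟩ = (-5 - 2i) / (√2·√17).
P = |-5 - 2i|² / 34 = 29/34.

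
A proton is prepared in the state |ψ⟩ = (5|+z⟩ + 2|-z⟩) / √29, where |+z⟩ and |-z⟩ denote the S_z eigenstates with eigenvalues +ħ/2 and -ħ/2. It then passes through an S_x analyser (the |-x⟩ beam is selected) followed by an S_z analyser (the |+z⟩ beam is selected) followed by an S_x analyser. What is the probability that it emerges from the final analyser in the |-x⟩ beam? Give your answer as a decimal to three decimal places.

0.039

First analyser (S_x): P(|-x⟩) = |⟨-x|ψ⟩|² = 9/58.
After stage 1 the state is |-x⟩; P(|+z⟩) = |⟨+z|-x⟩|² = 1/2.
After stage 2 the state is |+z⟩; P(|-x⟩) = |⟨-x|+z⟩|² = 1/2.
Joint probability = 9/58 × 1/2 × 1/2 = 0.039.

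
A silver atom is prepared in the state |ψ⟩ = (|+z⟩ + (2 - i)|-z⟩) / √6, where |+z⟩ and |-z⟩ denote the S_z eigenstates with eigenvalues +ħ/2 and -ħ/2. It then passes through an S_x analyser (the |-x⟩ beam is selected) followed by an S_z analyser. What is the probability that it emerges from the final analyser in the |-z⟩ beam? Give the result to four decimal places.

First analyser (S_x): P(|-x⟩) = |⟨-x|ψ⟩|² = 2/12.
After stage 1 the state is |-x⟩; P(|-z⟩) = |⟨-z|-x⟩|² = 1/2.
Joint probability = 2/12 × 1/2 = 0.0833.

0.0833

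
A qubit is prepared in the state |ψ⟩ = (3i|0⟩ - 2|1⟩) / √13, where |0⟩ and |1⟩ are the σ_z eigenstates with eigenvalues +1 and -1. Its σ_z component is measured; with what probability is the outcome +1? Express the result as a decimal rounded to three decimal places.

0.692

The +1 outcome corresponds to |0⟩. Its amplitude in |ψ⟩ is 3i/√13.
P = |3i|² / 13 = 9/13.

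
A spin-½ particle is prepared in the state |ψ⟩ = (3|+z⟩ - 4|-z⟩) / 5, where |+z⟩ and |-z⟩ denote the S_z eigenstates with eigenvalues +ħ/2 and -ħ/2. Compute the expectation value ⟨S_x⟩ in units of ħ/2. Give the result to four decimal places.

-0.9600

⟨σ_x⟩ = 2 Re(a* b)/(|a|²+|b|²) with a = 3, b = -4.
a* b = -12, so ⟨σ_x⟩ = -24/25.
⟨S_x⟩ = (ħ/2)·⟨σ_x⟩.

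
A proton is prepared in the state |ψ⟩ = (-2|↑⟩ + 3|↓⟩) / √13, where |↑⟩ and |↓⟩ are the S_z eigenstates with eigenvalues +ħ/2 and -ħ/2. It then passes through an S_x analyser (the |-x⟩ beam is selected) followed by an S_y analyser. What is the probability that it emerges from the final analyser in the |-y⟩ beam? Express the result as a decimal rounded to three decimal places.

First analyser (S_x): P(|-x⟩) = |⟨-x|ψ⟩|² = 25/26.
After stage 1 the state is |-x⟩; P(|-y⟩) = |⟨-y|-x⟩|² = 1/2.
Joint probability = 25/26 × 1/2 = 0.481.

0.481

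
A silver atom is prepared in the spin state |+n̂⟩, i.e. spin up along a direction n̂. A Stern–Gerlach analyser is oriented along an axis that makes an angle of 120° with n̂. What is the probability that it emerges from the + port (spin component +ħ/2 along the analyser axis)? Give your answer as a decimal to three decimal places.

For spin-½, the probability of finding spin-up along an axis at angle θ to the initial spin direction is cos²(θ/2); spin-down is sin²(θ/2).
θ = 120°, so P = cos²(60°) ≈ 0.250.

0.250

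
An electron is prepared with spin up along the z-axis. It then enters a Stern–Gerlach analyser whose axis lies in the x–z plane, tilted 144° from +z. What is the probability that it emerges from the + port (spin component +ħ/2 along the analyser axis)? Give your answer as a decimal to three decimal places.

For spin-½, the probability of finding spin-up along an axis at angle θ to the initial spin direction is cos²(θ/2); spin-down is sin²(θ/2).
θ = 144°, so P = cos²(72°) ≈ 0.095.

0.095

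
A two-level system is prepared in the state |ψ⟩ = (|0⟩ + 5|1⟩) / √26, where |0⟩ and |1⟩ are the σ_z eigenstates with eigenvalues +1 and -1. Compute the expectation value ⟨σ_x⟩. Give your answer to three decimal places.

⟨σ_x⟩ = 2 Re(a* b)/(|a|²+|b|²) with a = 1, b = 5.
a* b = 5, so ⟨σ_x⟩ = 10/26.

0.385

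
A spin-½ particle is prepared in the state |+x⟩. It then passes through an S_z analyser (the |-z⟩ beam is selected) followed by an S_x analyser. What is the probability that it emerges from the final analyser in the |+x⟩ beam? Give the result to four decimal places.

0.2500

First analyser (S_z): from |+x⟩, P(|-z⟩) = 1/2.
After stage 1 the state is |-z⟩; P(|+x⟩) = |⟨+x|-z⟩|² = 1/2.
Joint probability = 1/2 × 1/2 = 0.2500.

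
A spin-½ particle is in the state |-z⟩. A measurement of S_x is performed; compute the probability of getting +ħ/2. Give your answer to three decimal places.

0.500

In the S_z basis, |-z⟩ = |↓⟩ and |+x⟩ = (|↑⟩ + |↓⟩)/√2.
|⟨+x|-z⟩|² = 1/2.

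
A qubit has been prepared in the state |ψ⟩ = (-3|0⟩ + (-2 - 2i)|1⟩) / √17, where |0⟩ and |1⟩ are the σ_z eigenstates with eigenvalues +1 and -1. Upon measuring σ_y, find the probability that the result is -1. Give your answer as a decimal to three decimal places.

|-y⟩ = (|0⟩ - i|1⟩)/√2, so ⟨-y|ψ⟩ = (-1 - 2i) / (√2·√17).
P = |-1 - 2i|² / 34 = 5/34.

0.147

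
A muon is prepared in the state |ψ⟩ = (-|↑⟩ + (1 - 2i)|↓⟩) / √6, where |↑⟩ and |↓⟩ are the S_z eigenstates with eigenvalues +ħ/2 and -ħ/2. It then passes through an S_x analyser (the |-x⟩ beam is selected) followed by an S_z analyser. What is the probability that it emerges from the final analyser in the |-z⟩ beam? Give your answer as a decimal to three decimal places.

First analyser (S_x): P(|-x⟩) = |⟨-x|ψ⟩|² = 8/12.
After stage 1 the state is |-x⟩; P(|-z⟩) = |⟨-z|-x⟩|² = 1/2.
Joint probability = 8/12 × 1/2 = 0.333.

0.333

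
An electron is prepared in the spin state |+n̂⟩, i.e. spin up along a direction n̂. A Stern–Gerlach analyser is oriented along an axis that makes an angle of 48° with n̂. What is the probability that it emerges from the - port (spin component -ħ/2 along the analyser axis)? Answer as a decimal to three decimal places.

For spin-½, the probability of finding spin-up along an axis at angle θ to the initial spin direction is cos²(θ/2); spin-down is sin²(θ/2).
θ = 48°, so P = sin²(24°) ≈ 0.165.

0.165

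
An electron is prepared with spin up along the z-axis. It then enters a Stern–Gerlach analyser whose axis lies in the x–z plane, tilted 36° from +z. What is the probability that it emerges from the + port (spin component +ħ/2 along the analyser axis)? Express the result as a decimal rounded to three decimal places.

0.905

For spin-½, the probability of finding spin-up along an axis at angle θ to the initial spin direction is cos²(θ/2); spin-down is sin²(θ/2).
θ = 36°, so P = cos²(18°) ≈ 0.905.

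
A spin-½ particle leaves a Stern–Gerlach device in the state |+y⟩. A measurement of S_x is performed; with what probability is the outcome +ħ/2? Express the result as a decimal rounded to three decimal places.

In the S_z basis, |+y⟩ = (|+z⟩ + i|-z⟩)/√2 and |+x⟩ = (|+z⟩ + |-z⟩)/√2.
|⟨+x|+y⟩|² = 1/2.

0.500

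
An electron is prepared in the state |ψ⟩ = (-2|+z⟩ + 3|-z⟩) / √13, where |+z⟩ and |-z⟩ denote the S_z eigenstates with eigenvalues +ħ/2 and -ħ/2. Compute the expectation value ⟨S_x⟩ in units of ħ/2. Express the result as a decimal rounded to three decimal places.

-0.923

⟨σ_x⟩ = 2 Re(a* b)/(|a|²+|b|²) with a = -2, b = 3.
a* b = -6, so ⟨σ_x⟩ = -12/13.
⟨S_x⟩ = (ħ/2)·⟨σ_x⟩.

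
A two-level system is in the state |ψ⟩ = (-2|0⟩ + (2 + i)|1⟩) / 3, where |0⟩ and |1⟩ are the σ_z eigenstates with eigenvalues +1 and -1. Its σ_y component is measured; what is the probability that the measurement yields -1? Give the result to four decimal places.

0.7222

|-y⟩ = (|0⟩ - i|1⟩)/√2, so ⟨-y|ψ⟩ = (-3 + 2i) / (√2·3).
P = |-3 + 2i|² / 18 = 13/18.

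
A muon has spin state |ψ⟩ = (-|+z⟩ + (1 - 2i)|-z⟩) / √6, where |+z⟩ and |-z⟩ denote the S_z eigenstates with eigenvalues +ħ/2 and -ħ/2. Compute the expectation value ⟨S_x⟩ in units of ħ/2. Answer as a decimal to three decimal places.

⟨σ_x⟩ = 2 Re(a* b)/(|a|²+|b|²) with a = -1, b = (1 - 2i).
a* b = (-1 + 2i), so ⟨σ_x⟩ = -2/6.
⟨S_x⟩ = (ħ/2)·⟨σ_x⟩.

-0.333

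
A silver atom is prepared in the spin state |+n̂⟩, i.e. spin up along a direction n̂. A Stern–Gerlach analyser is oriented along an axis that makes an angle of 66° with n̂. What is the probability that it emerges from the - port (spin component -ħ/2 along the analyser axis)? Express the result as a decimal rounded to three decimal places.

0.297

For spin-½, the probability of finding spin-up along an axis at angle θ to the initial spin direction is cos²(θ/2); spin-down is sin²(θ/2).
θ = 66°, so P = sin²(33°) ≈ 0.297.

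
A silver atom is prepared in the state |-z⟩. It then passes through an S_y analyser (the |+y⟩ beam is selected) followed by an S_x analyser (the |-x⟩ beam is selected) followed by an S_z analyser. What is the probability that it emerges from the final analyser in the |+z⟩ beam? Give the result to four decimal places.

0.1250

First analyser (S_y): from |-z⟩, P(|+y⟩) = 1/2.
After stage 1 the state is |+y⟩; P(|-x⟩) = |⟨-x|+y⟩|² = 1/2.
After stage 2 the state is |-x⟩; P(|+z⟩) = |⟨+z|-x⟩|² = 1/2.
Joint probability = 1/2 × 1/2 × 1/2 = 0.1250.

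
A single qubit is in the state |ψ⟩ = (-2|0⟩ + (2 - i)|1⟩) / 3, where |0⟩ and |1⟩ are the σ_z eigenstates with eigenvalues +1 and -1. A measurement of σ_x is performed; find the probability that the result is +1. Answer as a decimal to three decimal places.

|+x⟩ = (|0⟩ + |1⟩)/√2, so ⟨+x|ψ⟩ = (-i) / (√2·3).
P = |-i|² / 18 = 1/18.

0.056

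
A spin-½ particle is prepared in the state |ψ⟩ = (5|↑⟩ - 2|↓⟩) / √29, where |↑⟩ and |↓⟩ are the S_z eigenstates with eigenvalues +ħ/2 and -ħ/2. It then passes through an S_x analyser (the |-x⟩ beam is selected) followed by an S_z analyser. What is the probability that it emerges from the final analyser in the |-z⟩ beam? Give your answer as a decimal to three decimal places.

First analyser (S_x): P(|-x⟩) = |⟨-x|ψ⟩|² = 49/58.
After stage 1 the state is |-x⟩; P(|-z⟩) = |⟨-z|-x⟩|² = 1/2.
Joint probability = 49/58 × 1/2 = 0.422.

0.422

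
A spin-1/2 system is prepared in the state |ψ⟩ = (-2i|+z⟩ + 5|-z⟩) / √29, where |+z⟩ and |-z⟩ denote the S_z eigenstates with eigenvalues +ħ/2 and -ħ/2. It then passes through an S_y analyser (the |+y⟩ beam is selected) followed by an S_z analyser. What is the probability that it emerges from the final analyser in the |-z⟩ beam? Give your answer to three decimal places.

First analyser (S_y): P(|+y⟩) = |⟨+y|ψ⟩|² = 49/58.
After stage 1 the state is |+y⟩; P(|-z⟩) = |⟨-z|+y⟩|² = 1/2.
Joint probability = 49/58 × 1/2 = 0.422.

0.422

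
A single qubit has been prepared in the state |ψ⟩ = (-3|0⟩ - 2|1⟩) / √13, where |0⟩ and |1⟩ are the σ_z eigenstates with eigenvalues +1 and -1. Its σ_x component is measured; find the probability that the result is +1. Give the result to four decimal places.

|+x⟩ = (|0⟩ + |1⟩)/√2, so ⟨+x|ψ⟩ = (-5) / (√2·√13).
P = |-5|² / 26 = 25/26.

0.9615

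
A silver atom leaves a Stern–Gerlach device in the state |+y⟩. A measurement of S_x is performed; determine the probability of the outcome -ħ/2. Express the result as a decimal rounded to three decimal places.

In the S_z basis, |+y⟩ = (|↑⟩ + i|↓⟩)/√2 and |-x⟩ = (|↑⟩ - |↓⟩)/√2.
|⟨-x|+y⟩|² = 1/2.

0.500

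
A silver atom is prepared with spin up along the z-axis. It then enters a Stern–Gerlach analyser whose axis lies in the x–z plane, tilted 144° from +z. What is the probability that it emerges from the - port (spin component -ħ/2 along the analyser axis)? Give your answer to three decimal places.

0.905

For spin-½, the probability of finding spin-up along an axis at angle θ to the initial spin direction is cos²(θ/2); spin-down is sin²(θ/2).
θ = 144°, so P = sin²(72°) ≈ 0.905.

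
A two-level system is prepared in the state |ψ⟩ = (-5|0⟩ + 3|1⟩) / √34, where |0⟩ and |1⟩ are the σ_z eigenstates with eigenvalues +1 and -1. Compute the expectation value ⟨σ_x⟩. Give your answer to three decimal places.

⟨σ_x⟩ = 2 Re(a* b)/(|a|²+|b|²) with a = -5, b = 3.
a* b = -15, so ⟨σ_x⟩ = -30/34.

-0.882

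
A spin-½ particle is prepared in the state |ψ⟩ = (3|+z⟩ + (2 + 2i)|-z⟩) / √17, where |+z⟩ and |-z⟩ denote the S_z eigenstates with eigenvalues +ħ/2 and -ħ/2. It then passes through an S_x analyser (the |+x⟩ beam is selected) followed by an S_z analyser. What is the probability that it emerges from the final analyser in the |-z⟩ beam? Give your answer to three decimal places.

0.426

First analyser (S_x): P(|+x⟩) = |⟨+x|ψ⟩|² = 29/34.
After stage 1 the state is |+x⟩; P(|-z⟩) = |⟨-z|+x⟩|² = 1/2.
Joint probability = 29/34 × 1/2 = 0.426.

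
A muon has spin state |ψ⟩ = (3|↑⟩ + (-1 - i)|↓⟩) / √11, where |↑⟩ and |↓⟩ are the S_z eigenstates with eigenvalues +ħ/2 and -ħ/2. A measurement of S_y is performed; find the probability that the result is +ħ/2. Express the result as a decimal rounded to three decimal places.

|+y⟩ = (|↑⟩ + i|↓⟩)/√2, so ⟨+y|ψ⟩ = (2 + i) / (√2·√11).
P = |2 + i|² / 22 = 5/22.

0.227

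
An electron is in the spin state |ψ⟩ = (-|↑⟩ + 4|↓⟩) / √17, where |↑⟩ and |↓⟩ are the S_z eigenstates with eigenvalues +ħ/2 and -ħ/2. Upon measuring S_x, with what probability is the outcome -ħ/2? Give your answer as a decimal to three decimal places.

|-x⟩ = (|↑⟩ - |↓⟩)/√2, so ⟨-x|ψ⟩ = (-5) / (√2·√17).
P = |-5|² / 34 = 25/34.

0.735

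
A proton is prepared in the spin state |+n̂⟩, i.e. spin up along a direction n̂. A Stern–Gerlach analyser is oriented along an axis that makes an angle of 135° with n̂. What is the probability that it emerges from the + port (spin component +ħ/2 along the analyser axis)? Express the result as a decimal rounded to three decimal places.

For spin-½, the probability of finding spin-up along an axis at angle θ to the initial spin direction is cos²(θ/2); spin-down is sin²(θ/2).
θ = 135°, so P = cos²(67.5°) ≈ 0.146.

0.146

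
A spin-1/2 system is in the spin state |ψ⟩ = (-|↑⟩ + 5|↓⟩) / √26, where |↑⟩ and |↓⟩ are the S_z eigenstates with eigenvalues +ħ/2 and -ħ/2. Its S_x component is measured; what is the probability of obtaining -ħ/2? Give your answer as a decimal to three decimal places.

|-x⟩ = (|↑⟩ - |↓⟩)/√2, so ⟨-x|ψ⟩ = (-6) / (√2·√26).
P = |-6|² / 52 = 36/52.

0.692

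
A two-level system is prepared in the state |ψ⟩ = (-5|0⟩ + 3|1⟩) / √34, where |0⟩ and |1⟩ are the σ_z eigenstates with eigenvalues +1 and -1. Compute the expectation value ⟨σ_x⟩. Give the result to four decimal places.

-0.8824

⟨σ_x⟩ = 2 Re(a* b)/(|a|²+|b|²) with a = -5, b = 3.
a* b = -15, so ⟨σ_x⟩ = -30/34.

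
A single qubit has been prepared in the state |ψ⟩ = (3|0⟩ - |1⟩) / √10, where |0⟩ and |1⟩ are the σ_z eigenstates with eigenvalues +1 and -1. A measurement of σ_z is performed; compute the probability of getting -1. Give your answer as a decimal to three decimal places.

0.100

The -1 outcome corresponds to |1⟩. Its amplitude in |ψ⟩ is -1/√10.
P = |-1|² / 10 = 1/10.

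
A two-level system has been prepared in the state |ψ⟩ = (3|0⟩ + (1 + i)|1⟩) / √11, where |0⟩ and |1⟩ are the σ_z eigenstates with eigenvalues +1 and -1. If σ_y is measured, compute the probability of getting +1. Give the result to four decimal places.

0.7727

|+y⟩ = (|0⟩ + i|1⟩)/√2, so ⟨+y|ψ⟩ = (4 - i) / (√2·√11).
P = |4 - i|² / 22 = 17/22.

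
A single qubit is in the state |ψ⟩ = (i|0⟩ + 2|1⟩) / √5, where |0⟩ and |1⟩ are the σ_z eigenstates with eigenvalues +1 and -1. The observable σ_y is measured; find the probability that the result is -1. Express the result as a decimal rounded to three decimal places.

0.900

|-y⟩ = (|0⟩ - i|1⟩)/√2, so ⟨-y|ψ⟩ = (3i) / (√2·√5).
P = |3i|² / 10 = 9/10.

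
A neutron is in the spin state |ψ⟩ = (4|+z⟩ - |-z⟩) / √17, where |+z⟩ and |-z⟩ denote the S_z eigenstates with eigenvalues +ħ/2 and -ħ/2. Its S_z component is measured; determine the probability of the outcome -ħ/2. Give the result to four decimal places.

0.0588

The -ħ/2 outcome corresponds to |-z⟩. Its amplitude in |ψ⟩ is -1/√17.
P = |-1|² / 17 = 1/17.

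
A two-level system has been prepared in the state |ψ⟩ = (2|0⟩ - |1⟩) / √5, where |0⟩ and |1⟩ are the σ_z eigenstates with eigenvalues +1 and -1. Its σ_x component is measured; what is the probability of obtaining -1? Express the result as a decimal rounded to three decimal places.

|-x⟩ = (|0⟩ - |1⟩)/√2, so ⟨-x|ψ⟩ = (3) / (√2·√5).
P = |3|² / 10 = 9/10.

0.900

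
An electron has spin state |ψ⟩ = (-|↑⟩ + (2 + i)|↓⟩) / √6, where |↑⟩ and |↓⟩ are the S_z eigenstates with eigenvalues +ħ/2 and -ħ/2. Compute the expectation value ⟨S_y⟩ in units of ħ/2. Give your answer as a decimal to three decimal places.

⟨σ_y⟩ = 2 Im(a* b)/(|a|²+|b|²) with a = -1, b = (2 + i).
a* b = (-2 - i), so ⟨σ_y⟩ = -2/6.
⟨S_y⟩ = (ħ/2)·⟨σ_y⟩.

-0.333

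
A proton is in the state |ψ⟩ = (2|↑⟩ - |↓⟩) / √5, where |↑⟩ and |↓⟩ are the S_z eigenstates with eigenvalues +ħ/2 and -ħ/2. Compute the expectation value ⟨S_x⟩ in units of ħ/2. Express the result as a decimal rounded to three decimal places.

⟨σ_x⟩ = 2 Re(a* b)/(|a|²+|b|²) with a = 2, b = -1.
a* b = -2, so ⟨σ_x⟩ = -4/5.
⟨S_x⟩ = (ħ/2)·⟨σ_x⟩.

-0.800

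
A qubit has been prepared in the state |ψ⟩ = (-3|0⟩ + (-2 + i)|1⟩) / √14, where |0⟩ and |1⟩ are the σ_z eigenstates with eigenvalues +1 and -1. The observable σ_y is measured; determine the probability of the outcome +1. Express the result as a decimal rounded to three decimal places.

|+y⟩ = (|0⟩ + i|1⟩)/√2, so ⟨+y|ψ⟩ = (-2 + 2i) / (√2·√14).
P = |-2 + 2i|² / 28 = 8/28.

0.286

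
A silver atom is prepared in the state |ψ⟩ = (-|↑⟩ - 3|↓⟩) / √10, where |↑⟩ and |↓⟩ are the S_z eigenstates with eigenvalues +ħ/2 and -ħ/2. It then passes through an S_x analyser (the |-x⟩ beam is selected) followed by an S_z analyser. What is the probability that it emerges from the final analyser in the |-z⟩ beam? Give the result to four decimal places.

First analyser (S_x): P(|-x⟩) = |⟨-x|ψ⟩|² = 4/20.
After stage 1 the state is |-x⟩; P(|-z⟩) = |⟨-z|-x⟩|² = 1/2.
Joint probability = 4/20 × 1/2 = 0.1000.

0.1000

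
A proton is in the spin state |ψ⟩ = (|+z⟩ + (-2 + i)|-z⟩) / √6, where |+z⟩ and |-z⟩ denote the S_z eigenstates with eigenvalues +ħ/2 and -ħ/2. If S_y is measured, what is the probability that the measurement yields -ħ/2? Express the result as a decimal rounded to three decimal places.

0.333

|-y⟩ = (|+z⟩ - i|-z⟩)/√2, so ⟨-y|ψ⟩ = (-2i) / (√2·√6).
P = |-2i|² / 12 = 4/12.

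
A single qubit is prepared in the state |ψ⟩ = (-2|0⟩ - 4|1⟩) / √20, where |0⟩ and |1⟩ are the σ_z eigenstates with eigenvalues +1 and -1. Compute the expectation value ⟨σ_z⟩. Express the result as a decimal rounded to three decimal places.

⟨σ_z⟩ = |a|² - |b|² divided by |a|²+|b|², with a, b the |0⟩, |1⟩ amplitudes.
= (4 - 16)/20 = -12/20.

-0.600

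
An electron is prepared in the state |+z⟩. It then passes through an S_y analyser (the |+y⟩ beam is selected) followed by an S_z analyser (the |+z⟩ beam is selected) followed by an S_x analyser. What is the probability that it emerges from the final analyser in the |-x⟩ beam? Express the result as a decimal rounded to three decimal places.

0.125

First analyser (S_y): from |+z⟩, P(|+y⟩) = 1/2.
After stage 1 the state is |+y⟩; P(|+z⟩) = |⟨+z|+y⟩|² = 1/2.
After stage 2 the state is |+z⟩; P(|-x⟩) = |⟨-x|+z⟩|² = 1/2.
Joint probability = 1/2 × 1/2 × 1/2 = 0.125.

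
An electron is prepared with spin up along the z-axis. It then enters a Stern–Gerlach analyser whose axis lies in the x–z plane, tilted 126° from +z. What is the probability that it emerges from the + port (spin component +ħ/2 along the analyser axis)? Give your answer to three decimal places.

For spin-½, the probability of finding spin-up along an axis at angle θ to the initial spin direction is cos²(θ/2); spin-down is sin²(θ/2).
θ = 126°, so P = cos²(63°) ≈ 0.206.

0.206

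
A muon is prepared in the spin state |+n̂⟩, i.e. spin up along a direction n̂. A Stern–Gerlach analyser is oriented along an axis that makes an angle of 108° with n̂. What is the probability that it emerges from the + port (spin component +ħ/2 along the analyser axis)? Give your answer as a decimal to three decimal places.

0.345

For spin-½, the probability of finding spin-up along an axis at angle θ to the initial spin direction is cos²(θ/2); spin-down is sin²(θ/2).
θ = 108°, so P = cos²(54°) ≈ 0.345.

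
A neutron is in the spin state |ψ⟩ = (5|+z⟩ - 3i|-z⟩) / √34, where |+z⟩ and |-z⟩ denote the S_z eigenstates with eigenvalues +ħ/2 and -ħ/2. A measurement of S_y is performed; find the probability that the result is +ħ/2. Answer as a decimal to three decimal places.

|+y⟩ = (|+z⟩ + i|-z⟩)/√2, so ⟨+y|ψ⟩ = (2) / (√2·√34).
P = |2|² / 68 = 4/68.

0.059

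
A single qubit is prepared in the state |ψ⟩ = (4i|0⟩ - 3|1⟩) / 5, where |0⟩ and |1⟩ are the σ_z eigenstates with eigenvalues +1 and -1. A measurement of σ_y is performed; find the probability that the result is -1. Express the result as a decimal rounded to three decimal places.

0.020

|-y⟩ = (|0⟩ - i|1⟩)/√2, so ⟨-y|ψ⟩ = (i) / (√2·5).
P = |i|² / 50 = 1/50.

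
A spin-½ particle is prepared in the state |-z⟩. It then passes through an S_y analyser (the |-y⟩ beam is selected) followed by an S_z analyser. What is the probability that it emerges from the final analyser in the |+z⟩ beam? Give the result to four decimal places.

0.2500

First analyser (S_y): from |-z⟩, P(|-y⟩) = 1/2.
After stage 1 the state is |-y⟩; P(|+z⟩) = |⟨+z|-y⟩|² = 1/2.
Joint probability = 1/2 × 1/2 = 0.2500.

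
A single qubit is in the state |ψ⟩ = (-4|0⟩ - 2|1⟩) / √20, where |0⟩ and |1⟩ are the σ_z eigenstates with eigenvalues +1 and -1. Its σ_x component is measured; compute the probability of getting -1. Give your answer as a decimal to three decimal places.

|-x⟩ = (|0⟩ - |1⟩)/√2, so ⟨-x|ψ⟩ = (-2) / (√2·√20).
P = |-2|² / 40 = 4/40.

0.100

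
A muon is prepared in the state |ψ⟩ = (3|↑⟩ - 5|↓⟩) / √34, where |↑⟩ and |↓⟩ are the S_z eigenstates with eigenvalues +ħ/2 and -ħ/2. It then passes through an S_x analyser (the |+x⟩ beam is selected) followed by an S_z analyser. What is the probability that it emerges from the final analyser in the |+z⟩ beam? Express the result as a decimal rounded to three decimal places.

First analyser (S_x): P(|+x⟩) = |⟨+x|ψ⟩|² = 4/68.
After stage 1 the state is |+x⟩; P(|+z⟩) = |⟨+z|+x⟩|² = 1/2.
Joint probability = 4/68 × 1/2 = 0.029.

0.029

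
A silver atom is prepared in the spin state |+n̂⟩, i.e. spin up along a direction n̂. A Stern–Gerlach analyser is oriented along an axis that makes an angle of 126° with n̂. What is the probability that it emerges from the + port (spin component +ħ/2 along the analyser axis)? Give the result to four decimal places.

0.2061

For spin-½, the probability of finding spin-up along an axis at angle θ to the initial spin direction is cos²(θ/2); spin-down is sin²(θ/2).
θ = 126°, so P = cos²(63°) ≈ 0.2061.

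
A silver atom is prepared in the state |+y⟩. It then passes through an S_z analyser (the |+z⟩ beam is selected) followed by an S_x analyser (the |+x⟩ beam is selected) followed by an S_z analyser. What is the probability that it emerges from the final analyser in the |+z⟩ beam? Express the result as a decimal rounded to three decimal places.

First analyser (S_z): from |+y⟩, P(|+z⟩) = 1/2.
After stage 1 the state is |+z⟩; P(|+x⟩) = |⟨+x|+z⟩|² = 1/2.
After stage 2 the state is |+x⟩; P(|+z⟩) = |⟨+z|+x⟩|² = 1/2.
Joint probability = 1/2 × 1/2 × 1/2 = 0.125.

0.125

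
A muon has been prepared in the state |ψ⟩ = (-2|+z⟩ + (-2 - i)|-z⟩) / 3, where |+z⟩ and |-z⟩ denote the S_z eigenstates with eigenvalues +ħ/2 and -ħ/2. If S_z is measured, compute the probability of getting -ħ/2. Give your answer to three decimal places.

The -ħ/2 outcome corresponds to |-z⟩. Its amplitude in |ψ⟩ is (-2 - i)/3.
P = |-2 - i|² / 9 = 5/9.

0.556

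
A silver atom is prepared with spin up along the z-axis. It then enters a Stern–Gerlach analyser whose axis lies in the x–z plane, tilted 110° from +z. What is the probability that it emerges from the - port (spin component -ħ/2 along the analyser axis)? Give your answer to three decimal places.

0.671

For spin-½, the probability of finding spin-up along an axis at angle θ to the initial spin direction is cos²(θ/2); spin-down is sin²(θ/2).
θ = 110°, so P = sin²(55°) ≈ 0.671.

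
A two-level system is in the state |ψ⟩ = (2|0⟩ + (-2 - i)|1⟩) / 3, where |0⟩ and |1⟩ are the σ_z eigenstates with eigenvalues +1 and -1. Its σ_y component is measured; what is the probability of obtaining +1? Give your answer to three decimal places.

0.278

|+y⟩ = (|0⟩ + i|1⟩)/√2, so ⟨+y|ψ⟩ = (1 + 2i) / (√2·3).
P = |1 + 2i|² / 18 = 5/18.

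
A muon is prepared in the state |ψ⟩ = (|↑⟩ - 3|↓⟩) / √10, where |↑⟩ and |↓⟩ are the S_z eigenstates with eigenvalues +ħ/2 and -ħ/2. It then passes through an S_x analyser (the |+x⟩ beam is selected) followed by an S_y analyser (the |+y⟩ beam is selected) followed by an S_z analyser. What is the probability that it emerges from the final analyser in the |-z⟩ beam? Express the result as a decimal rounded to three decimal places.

First analyser (S_x): P(|+x⟩) = |⟨+x|ψ⟩|² = 4/20.
After stage 1 the state is |+x⟩; P(|+y⟩) = |⟨+y|+x⟩|² = 1/2.
After stage 2 the state is |+y⟩; P(|-z⟩) = |⟨-z|+y⟩|² = 1/2.
Joint probability = 4/20 × 1/2 × 1/2 = 0.050.

0.050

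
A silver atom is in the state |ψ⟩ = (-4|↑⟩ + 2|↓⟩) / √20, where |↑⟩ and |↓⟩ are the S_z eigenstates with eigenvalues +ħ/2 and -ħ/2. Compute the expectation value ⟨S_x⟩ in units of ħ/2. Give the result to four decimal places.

-0.8000

⟨σ_x⟩ = 2 Re(a* b)/(|a|²+|b|²) with a = -4, b = 2.
a* b = -8, so ⟨σ_x⟩ = -16/20.
⟨S_x⟩ = (ħ/2)·⟨σ_x⟩.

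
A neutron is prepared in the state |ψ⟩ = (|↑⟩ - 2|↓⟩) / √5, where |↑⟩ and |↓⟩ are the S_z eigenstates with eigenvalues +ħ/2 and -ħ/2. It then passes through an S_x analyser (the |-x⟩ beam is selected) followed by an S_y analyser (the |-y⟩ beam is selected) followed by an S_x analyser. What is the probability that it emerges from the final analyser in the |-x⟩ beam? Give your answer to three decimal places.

0.225

First analyser (S_x): P(|-x⟩) = |⟨-x|ψ⟩|² = 9/10.
After stage 1 the state is |-x⟩; P(|-y⟩) = |⟨-y|-x⟩|² = 1/2.
After stage 2 the state is |-y⟩; P(|-x⟩) = |⟨-x|-y⟩|² = 1/2.
Joint probability = 9/10 × 1/2 × 1/2 = 0.225.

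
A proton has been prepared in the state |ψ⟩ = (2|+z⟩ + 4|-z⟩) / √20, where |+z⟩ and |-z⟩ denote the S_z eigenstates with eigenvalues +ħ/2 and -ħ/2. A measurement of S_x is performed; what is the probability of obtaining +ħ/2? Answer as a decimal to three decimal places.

0.900

|+x⟩ = (|+z⟩ + |-z⟩)/√2, so ⟨+x|ψ⟩ = (6) / (√2·√20).
P = |6|² / 40 = 36/40.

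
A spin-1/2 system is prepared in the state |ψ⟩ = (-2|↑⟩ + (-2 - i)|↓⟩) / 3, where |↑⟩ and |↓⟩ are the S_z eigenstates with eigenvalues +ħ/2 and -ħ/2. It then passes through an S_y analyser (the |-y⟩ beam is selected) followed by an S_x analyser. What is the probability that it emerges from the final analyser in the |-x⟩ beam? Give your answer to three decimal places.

First analyser (S_y): P(|-y⟩) = |⟨-y|ψ⟩|² = 5/18.
After stage 1 the state is |-y⟩; P(|-x⟩) = |⟨-x|-y⟩|² = 1/2.
Joint probability = 5/18 × 1/2 = 0.139.

0.139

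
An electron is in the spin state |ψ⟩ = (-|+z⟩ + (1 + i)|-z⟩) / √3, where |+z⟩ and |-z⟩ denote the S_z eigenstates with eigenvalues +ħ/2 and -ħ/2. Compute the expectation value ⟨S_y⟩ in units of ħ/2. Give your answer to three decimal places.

⟨σ_y⟩ = 2 Im(a* b)/(|a|²+|b|²) with a = -1, b = (1 + i).
a* b = (-1 - i), so ⟨σ_y⟩ = -2/3.
⟨S_y⟩ = (ħ/2)·⟨σ_y⟩.

-0.667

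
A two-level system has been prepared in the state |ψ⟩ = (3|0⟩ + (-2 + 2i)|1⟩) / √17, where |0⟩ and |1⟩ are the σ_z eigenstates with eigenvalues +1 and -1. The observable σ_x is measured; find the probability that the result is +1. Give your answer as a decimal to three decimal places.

0.147

|+x⟩ = (|0⟩ + |1⟩)/√2, so ⟨+x|ψ⟩ = (1 + 2i) / (√2·√17).
P = |1 + 2i|² / 34 = 5/34.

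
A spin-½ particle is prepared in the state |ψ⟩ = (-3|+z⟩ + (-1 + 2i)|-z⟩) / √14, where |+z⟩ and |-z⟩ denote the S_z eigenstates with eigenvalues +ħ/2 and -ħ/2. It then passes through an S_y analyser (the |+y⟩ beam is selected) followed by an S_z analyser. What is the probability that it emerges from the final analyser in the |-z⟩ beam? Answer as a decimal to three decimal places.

0.036

First analyser (S_y): P(|+y⟩) = |⟨+y|ψ⟩|² = 2/28.
After stage 1 the state is |+y⟩; P(|-z⟩) = |⟨-z|+y⟩|² = 1/2.
Joint probability = 2/28 × 1/2 = 0.036.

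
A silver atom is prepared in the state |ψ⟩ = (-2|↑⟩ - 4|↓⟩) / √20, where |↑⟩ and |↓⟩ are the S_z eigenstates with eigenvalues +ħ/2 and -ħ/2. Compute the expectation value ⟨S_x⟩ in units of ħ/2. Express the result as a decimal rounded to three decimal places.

0.800

⟨σ_x⟩ = 2 Re(a* b)/(|a|²+|b|²) with a = -2, b = -4.
a* b = 8, so ⟨σ_x⟩ = 16/20.
⟨S_x⟩ = (ħ/2)·⟨σ_x⟩.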